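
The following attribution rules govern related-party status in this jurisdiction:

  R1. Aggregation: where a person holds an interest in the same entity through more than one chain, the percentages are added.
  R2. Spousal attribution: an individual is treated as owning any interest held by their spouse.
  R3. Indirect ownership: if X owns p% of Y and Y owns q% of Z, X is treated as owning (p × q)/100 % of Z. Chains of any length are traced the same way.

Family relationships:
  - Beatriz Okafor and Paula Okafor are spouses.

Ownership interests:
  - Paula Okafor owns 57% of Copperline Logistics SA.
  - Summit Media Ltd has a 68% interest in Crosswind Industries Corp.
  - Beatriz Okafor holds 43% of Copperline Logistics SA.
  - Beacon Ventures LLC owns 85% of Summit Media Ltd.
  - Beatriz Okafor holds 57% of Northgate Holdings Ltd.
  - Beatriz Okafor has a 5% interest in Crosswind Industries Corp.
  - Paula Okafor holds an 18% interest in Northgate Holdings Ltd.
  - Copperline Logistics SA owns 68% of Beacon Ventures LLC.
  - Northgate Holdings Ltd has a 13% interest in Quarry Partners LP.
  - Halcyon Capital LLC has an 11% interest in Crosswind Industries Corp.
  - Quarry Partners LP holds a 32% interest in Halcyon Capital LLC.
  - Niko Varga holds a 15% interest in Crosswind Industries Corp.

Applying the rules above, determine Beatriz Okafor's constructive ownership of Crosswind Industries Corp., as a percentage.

By spousal attribution (R2), Beatriz Okafor is treated as also owning Paula Okafor's interest in Copperline Logistics SA, giving 43% + 57% = 100%.
By spousal attribution (R2), Beatriz Okafor is treated as also owning Paula Okafor's interest in Northgate Holdings Ltd, giving 57% + 18% = 75%.
Chain via Copperline Logistics SA → Beacon Ventures LLC → Summit Media Ltd (R3): 100% × 68% × 85% × 68% = 39.304% of Crosswind Industries Corp.
Chain via Northgate Holdings Ltd → Quarry Partners LP → Halcyon Capital LLC (R3): 75% × 13% × 32% × 11% = 0.3432% of Crosswind Industries Corp.
Direct interest in Crosswind Industries Corp: 5%.
Aggregating (R1): 39.304% + 0.3432% + 5% = 44.6472%.

44.6472%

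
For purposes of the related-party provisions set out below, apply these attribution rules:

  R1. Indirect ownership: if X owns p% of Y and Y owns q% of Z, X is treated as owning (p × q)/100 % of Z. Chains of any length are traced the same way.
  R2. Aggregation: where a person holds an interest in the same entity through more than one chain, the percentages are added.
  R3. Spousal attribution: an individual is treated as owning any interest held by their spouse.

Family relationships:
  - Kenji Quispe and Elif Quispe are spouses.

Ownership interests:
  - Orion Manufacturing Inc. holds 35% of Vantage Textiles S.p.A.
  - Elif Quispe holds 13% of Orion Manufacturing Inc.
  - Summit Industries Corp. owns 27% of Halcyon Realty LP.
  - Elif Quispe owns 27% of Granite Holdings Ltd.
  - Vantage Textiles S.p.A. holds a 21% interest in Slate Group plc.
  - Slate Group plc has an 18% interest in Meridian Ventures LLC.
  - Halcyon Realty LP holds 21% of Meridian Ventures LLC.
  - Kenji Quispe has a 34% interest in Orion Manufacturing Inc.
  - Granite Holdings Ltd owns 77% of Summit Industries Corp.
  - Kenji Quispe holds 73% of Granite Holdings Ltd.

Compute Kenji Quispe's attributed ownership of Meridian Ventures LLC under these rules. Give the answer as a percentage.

4.98771%

By spousal attribution (R3), Kenji Quispe is treated as also owning Elif Quispe's interest in Orion Manufacturing Inc, giving 34% + 13% = 47%.
By spousal attribution (R3), Kenji Quispe is treated as also owning Elif Quispe's interest in Granite Holdings Ltd, giving 73% + 27% = 100%.
Chain via Orion Manufacturing Inc. → Vantage Textiles S.p.A. → Slate Group plc (R1): 47% × 35% × 21% × 18% = 0.62181% of Meridian Ventures LLC.
Chain via Granite Holdings Ltd → Summit Industries Corp. → Halcyon Realty LP (R1): 100% × 77% × 27% × 21% = 4.3659% of Meridian Ventures LLC.
Aggregating (R2): 0.62181% + 4.3659% = 4.98771%.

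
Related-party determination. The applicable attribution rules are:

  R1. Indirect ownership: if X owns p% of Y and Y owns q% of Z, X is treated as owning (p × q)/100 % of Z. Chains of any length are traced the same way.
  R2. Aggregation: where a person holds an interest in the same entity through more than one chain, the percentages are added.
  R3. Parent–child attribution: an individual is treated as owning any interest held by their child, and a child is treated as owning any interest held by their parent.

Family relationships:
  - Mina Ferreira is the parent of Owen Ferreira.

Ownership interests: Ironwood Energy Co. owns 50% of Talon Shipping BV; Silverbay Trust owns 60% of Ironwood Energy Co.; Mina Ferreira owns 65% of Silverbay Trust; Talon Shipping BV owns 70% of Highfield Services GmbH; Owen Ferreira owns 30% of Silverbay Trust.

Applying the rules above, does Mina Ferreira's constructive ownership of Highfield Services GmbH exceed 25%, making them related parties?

No

By parent–child attribution (R3), Mina Ferreira is treated as also owning Owen Ferreira's interest in Silverbay Trust, giving 65% + 30% = 95%.
Chain via Silverbay Trust → Ironwood Energy Co. → Talon Shipping BV (R1): 95% × 60% × 50% × 70% = 19.95% of Highfield Services GmbH.
19.95% does not exceed the 25% threshold, so Mina is not a related party to Highfield Services GmbH.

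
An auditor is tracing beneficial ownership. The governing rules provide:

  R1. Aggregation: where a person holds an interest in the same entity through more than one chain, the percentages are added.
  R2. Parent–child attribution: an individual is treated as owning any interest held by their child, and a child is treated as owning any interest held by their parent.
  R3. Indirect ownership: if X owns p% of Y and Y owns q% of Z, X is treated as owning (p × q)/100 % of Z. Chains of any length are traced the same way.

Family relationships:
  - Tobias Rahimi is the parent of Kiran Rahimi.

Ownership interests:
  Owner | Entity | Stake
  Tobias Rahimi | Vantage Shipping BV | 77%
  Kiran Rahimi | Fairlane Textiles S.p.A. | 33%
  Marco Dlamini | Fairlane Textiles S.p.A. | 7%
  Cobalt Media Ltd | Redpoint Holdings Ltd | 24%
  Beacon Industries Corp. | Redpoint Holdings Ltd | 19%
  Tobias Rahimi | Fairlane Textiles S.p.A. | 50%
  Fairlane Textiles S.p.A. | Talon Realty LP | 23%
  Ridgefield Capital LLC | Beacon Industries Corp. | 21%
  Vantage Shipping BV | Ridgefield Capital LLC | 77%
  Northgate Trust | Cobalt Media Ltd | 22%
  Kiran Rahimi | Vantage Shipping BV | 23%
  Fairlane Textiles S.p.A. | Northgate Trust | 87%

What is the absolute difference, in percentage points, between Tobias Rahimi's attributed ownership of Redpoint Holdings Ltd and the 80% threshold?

By parent–child attribution (R2), Tobias Rahimi is treated as also owning Kiran Rahimi's interest in Fairlane Textiles S.p.A, giving 50% + 33% = 83%.
By parent–child attribution (R2), Tobias Rahimi is treated as also owning Kiran Rahimi's interest in Vantage Shipping BV, giving 77% + 23% = 100%.
Chain via Fairlane Textiles S.p.A. → Northgate Trust → Cobalt Media Ltd (R3): 83% × 87% × 22% × 24% = 3.812688% of Redpoint Holdings Ltd.
Chain via Vantage Shipping BV → Ridgefield Capital LLC → Beacon Industries Corp. (R3): 100% × 77% × 21% × 19% = 3.0723% of Redpoint Holdings Ltd.
Aggregating (R1): 3.812688% + 3.0723% = 6.884988%.
6.884988% falls short of the 80% threshold by 73.115012 percentage points.

73.115012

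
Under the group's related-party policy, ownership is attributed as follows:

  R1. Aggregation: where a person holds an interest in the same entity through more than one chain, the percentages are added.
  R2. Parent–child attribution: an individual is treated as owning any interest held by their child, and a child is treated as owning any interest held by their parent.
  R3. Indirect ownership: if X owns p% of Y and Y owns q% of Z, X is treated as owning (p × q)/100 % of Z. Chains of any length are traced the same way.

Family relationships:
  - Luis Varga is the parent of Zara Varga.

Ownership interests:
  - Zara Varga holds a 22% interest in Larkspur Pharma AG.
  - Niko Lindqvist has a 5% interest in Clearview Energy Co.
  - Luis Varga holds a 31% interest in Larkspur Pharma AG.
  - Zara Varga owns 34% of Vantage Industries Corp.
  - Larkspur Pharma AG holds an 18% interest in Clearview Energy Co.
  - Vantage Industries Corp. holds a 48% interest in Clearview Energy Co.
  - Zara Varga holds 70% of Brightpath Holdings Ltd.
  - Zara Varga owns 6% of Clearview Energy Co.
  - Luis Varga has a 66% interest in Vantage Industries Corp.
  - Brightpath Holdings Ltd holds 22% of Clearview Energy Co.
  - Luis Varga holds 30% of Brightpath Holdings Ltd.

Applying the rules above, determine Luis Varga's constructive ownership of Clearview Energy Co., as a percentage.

By parent–child attribution (R2), Luis Varga is treated as also owning Zara Varga's interest in Vantage Industries Corp, giving 66% + 34% = 100%.
By parent–child attribution (R2), Luis Varga is treated as also owning Zara Varga's interest in Larkspur Pharma AG, giving 31% + 22% = 53%.
By parent–child attribution (R2), Luis Varga is treated as also owning Zara Varga's interest in Brightpath Holdings Ltd, giving 30% + 70% = 100%.
By parent–child attribution (R2), Luis Varga is treated as owning Zara Varga's 6% interest in Clearview Energy Co.
Chain via Vantage Industries Corp. (R3): 100% × 48% = 48% of Clearview Energy Co.
Chain via Larkspur Pharma AG (R3): 53% × 18% = 9.54% of Clearview Energy Co.
Chain via Brightpath Holdings Ltd (R3): 100% × 22% = 22% of Clearview Energy Co.
Direct interest in Clearview Energy Co: 6%.
Aggregating (R1): 48% + 9.54% + 22% + 6% = 85.54%.

85.54%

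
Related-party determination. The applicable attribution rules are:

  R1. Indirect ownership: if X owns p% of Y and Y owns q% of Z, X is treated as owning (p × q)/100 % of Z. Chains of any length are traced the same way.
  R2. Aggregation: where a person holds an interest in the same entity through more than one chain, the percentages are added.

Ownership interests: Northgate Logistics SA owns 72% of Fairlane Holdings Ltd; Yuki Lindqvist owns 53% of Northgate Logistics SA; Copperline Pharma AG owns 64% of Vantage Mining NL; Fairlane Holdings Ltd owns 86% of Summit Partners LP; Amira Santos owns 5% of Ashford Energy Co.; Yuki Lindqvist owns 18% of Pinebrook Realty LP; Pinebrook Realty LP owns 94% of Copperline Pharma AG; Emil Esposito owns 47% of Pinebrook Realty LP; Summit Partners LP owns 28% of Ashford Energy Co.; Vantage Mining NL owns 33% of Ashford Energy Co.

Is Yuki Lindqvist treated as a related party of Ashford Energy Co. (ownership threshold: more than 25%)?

No

Chain via Northgate Logistics SA → Fairlane Holdings Ltd → Summit Partners LP (R1): 53% × 72% × 86% × 28% = 9.188928% of Ashford Energy Co.
Chain via Pinebrook Realty LP → Copperline Pharma AG → Vantage Mining NL (R1): 18% × 94% × 64% × 33% = 3.573504% of Ashford Energy Co.
Aggregating (R2): 9.188928% + 3.573504% = 12.762432%.
12.762432% does not exceed the 25% threshold, so Yuki is not a related party to Ashford Energy Co.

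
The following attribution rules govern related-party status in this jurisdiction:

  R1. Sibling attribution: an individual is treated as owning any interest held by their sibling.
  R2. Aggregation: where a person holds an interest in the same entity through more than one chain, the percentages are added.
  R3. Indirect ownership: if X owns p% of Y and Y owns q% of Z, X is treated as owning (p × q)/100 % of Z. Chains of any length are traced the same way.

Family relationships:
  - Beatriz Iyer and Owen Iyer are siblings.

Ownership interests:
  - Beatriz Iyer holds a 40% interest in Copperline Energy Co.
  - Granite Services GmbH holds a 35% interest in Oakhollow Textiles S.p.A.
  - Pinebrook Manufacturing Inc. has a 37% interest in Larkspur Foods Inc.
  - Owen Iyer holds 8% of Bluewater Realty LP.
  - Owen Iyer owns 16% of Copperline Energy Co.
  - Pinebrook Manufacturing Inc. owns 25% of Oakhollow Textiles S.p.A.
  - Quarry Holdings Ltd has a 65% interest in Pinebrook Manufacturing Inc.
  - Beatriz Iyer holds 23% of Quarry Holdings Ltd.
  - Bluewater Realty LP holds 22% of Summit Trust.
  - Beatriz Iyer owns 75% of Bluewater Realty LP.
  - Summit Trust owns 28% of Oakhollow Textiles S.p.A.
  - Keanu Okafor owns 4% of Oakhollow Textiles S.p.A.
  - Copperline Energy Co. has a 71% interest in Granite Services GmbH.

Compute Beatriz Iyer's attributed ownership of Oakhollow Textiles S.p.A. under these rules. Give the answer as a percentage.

22.7663%

By sibling attribution (R1), Beatriz Iyer is treated as also owning Owen Iyer's interest in Copperline Energy Co, giving 40% + 16% = 56%.
By sibling attribution (R1), Beatriz Iyer is treated as also owning Owen Iyer's interest in Bluewater Realty LP, giving 75% + 8% = 83%.
Chain via Copperline Energy Co. → Granite Services GmbH (R3): 56% × 71% × 35% = 13.916% of Oakhollow Textiles S.p.A.
Chain via Bluewater Realty LP → Summit Trust (R3): 83% × 22% × 28% = 5.1128% of Oakhollow Textiles S.p.A.
Chain via Quarry Holdings Ltd → Pinebrook Manufacturing Inc. (R3): 23% × 65% × 25% = 3.7375% of Oakhollow Textiles S.p.A.
Aggregating (R2): 13.916% + 5.1128% + 3.7375% = 22.7663%.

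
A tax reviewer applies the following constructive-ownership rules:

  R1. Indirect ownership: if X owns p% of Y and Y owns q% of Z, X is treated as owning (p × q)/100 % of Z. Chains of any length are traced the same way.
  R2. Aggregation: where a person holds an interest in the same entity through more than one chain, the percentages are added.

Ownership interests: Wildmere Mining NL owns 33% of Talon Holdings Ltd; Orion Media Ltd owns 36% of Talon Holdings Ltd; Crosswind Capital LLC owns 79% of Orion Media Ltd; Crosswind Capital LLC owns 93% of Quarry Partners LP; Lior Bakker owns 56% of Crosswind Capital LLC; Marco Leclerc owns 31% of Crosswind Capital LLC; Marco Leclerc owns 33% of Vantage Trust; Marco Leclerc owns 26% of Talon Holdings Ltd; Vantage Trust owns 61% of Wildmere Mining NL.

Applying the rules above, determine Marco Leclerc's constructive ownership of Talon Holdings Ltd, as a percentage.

Chain via Vantage Trust → Wildmere Mining NL (R1): 33% × 61% × 33% = 6.6429% of Talon Holdings Ltd.
Chain via Crosswind Capital LLC → Orion Media Ltd (R1): 31% × 79% × 36% = 8.8164% of Talon Holdings Ltd.
Direct interest in Talon Holdings Ltd: 26%.
Aggregating (R2): 6.6429% + 8.8164% + 26% = 41.4593%.

41.4593%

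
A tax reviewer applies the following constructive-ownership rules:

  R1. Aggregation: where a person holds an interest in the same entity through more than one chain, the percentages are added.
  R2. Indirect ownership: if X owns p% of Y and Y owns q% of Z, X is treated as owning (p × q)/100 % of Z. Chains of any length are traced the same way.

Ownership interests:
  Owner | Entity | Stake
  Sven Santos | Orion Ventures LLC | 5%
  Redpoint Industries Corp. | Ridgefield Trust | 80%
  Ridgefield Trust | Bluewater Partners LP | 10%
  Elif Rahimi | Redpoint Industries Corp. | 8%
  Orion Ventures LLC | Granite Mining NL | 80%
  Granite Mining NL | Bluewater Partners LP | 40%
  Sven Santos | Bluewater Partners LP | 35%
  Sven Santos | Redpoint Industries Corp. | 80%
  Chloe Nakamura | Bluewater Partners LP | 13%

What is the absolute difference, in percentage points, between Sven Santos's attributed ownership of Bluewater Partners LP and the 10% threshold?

33

Chain via Redpoint Industries Corp. → Ridgefield Trust (R2): 80% × 80% × 10% = 6.4% of Bluewater Partners LP.
Chain via Orion Ventures LLC → Granite Mining NL (R2): 5% × 80% × 40% = 1.6% of Bluewater Partners LP.
Direct interest in Bluewater Partners LP: 35%.
Aggregating (R1): 6.4% + 1.6% + 35% = 43%.
43% exceeds the 10% threshold by 33 percentage points.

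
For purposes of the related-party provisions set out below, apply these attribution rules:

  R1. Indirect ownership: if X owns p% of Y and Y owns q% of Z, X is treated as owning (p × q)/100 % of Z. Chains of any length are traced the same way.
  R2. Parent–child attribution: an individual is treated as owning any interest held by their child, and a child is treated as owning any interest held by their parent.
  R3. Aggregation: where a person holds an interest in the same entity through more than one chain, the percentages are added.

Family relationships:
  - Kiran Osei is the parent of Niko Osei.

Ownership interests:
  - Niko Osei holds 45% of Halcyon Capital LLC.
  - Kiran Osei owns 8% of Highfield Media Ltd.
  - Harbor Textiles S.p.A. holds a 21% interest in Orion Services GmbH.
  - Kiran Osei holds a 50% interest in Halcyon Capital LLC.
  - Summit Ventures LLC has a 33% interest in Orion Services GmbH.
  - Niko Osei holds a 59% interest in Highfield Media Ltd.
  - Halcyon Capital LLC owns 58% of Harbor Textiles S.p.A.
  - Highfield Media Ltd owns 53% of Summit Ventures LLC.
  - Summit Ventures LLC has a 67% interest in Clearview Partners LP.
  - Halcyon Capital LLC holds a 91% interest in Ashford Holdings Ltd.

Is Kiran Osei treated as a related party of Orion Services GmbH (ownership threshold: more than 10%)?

By parent–child attribution (R2), Kiran Osei is treated as also owning Niko Osei's interest in Highfield Media Ltd, giving 8% + 59% = 67%.
By parent–child attribution (R2), Kiran Osei is treated as also owning Niko Osei's interest in Halcyon Capital LLC, giving 50% + 45% = 95%.
Chain via Highfield Media Ltd → Summit Ventures LLC (R1): 67% × 53% × 33% = 11.7183% of Orion Services GmbH.
Chain via Halcyon Capital LLC → Harbor Textiles S.p.A. (R1): 95% × 58% × 21% = 11.571% of Orion Services GmbH.
Aggregating (R3): 11.7183% + 11.571% = 23.2893%.
23.2893% exceeds the 10% threshold, so Kiran is a related party to Orion Services GmbH.

Yes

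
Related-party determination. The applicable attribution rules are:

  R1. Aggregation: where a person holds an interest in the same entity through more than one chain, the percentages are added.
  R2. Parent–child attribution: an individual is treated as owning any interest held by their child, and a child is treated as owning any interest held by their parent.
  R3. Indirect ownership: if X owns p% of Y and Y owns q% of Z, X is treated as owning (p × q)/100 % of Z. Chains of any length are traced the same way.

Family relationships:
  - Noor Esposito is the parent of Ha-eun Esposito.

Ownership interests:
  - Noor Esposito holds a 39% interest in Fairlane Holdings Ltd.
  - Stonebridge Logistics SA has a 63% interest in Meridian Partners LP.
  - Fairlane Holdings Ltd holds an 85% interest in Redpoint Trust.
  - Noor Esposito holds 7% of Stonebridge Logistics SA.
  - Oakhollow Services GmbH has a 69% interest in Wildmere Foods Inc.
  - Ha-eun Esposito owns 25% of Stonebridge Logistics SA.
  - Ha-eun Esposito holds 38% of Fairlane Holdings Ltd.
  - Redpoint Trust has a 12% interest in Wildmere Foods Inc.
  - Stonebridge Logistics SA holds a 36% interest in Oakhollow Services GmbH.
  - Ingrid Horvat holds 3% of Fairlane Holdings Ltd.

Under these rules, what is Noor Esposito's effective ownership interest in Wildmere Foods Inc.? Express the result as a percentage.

By parent–child attribution (R2), Noor Esposito is treated as also owning Ha-eun Esposito's interest in Stonebridge Logistics SA, giving 7% + 25% = 32%.
By parent–child attribution (R2), Noor Esposito is treated as also owning Ha-eun Esposito's interest in Fairlane Holdings Ltd, giving 39% + 38% = 77%.
Chain via Stonebridge Logistics SA → Oakhollow Services GmbH (R3): 32% × 36% × 69% = 7.9488% of Wildmere Foods Inc.
Chain via Fairlane Holdings Ltd → Redpoint Trust (R3): 77% × 85% × 12% = 7.854% of Wildmere Foods Inc.
Aggregating (R1): 7.9488% + 7.854% = 15.8028%.

15.8028%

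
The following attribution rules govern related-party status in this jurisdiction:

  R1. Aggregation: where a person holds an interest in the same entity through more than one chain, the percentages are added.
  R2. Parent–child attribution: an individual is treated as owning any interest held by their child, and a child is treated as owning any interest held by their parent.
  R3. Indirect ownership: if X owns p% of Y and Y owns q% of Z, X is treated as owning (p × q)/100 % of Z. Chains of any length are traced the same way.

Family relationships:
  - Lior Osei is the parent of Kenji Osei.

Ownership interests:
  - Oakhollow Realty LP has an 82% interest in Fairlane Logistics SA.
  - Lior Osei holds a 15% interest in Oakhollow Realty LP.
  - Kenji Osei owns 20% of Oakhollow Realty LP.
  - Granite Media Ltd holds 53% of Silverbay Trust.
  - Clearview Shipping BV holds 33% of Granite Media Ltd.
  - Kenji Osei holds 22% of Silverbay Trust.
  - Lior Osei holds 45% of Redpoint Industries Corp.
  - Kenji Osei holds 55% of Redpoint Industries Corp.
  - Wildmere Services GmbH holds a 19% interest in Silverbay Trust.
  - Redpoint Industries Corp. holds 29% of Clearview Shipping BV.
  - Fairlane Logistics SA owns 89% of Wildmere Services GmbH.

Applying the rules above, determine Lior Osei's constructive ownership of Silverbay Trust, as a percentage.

31.92527%

By parent–child attribution (R2), Lior Osei is treated as also owning Kenji Osei's interest in Oakhollow Realty LP, giving 15% + 20% = 35%.
By parent–child attribution (R2), Lior Osei is treated as also owning Kenji Osei's interest in Redpoint Industries Corp, giving 45% + 55% = 100%.
By parent–child attribution (R2), Lior Osei is treated as owning Kenji Osei's 22% interest in Silverbay Trust.
Chain via Oakhollow Realty LP → Fairlane Logistics SA → Wildmere Services GmbH (R3): 35% × 82% × 89% × 19% = 4.85317% of Silverbay Trust.
Chain via Redpoint Industries Corp. → Clearview Shipping BV → Granite Media Ltd (R3): 100% × 29% × 33% × 53% = 5.0721% of Silverbay Trust.
Direct interest in Silverbay Trust: 22%.
Aggregating (R1): 4.85317% + 5.0721% + 22% = 31.92527%.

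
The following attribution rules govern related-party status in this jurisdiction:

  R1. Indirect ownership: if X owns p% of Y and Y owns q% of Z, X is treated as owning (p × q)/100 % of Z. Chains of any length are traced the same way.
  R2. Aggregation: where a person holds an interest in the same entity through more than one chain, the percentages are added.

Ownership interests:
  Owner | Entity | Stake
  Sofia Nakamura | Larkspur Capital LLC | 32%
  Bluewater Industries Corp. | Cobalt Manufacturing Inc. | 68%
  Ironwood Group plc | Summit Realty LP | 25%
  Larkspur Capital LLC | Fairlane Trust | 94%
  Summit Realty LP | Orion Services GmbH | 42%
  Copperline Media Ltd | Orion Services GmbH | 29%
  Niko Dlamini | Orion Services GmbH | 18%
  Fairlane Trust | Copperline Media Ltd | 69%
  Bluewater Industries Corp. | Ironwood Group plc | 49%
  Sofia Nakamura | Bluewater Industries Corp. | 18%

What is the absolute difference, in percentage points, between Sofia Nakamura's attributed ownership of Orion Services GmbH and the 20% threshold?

Chain via Bluewater Industries Corp. → Ironwood Group plc → Summit Realty LP (R1): 18% × 49% × 25% × 42% = 0.9261% of Orion Services GmbH.
Chain via Larkspur Capital LLC → Fairlane Trust → Copperline Media Ltd (R1): 32% × 94% × 69% × 29% = 6.019008% of Orion Services GmbH.
Aggregating (R2): 0.9261% + 6.019008% = 6.945108%.
6.945108% falls short of the 20% threshold by 13.054892 percentage points.

13.054892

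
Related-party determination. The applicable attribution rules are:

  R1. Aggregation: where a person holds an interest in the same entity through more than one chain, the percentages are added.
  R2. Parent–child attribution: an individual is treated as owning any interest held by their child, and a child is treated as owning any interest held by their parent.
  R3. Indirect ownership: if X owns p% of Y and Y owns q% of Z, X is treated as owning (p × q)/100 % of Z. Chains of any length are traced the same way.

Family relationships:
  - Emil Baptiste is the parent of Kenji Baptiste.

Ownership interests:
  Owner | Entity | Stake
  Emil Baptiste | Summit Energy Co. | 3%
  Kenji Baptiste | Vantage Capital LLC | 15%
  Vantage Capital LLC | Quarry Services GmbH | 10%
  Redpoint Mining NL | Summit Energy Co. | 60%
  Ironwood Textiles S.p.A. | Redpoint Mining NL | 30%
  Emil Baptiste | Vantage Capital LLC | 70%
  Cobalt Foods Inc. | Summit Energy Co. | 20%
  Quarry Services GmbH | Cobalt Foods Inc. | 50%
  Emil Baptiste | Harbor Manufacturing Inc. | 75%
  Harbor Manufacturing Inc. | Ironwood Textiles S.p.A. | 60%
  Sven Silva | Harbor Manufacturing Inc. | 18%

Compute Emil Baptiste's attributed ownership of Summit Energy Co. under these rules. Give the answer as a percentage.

11.95%

By parent–child attribution (R2), Emil Baptiste is treated as also owning Kenji Baptiste's interest in Vantage Capital LLC, giving 70% + 15% = 85%.
Chain via Harbor Manufacturing Inc. → Ironwood Textiles S.p.A. → Redpoint Mining NL (R3): 75% × 60% × 30% × 60% = 8.1% of Summit Energy Co.
Chain via Vantage Capital LLC → Quarry Services GmbH → Cobalt Foods Inc. (R3): 85% × 10% × 50% × 20% = 0.85% of Summit Energy Co.
Direct interest in Summit Energy Co: 3%.
Aggregating (R1): 8.1% + 0.85% + 3% = 11.95%.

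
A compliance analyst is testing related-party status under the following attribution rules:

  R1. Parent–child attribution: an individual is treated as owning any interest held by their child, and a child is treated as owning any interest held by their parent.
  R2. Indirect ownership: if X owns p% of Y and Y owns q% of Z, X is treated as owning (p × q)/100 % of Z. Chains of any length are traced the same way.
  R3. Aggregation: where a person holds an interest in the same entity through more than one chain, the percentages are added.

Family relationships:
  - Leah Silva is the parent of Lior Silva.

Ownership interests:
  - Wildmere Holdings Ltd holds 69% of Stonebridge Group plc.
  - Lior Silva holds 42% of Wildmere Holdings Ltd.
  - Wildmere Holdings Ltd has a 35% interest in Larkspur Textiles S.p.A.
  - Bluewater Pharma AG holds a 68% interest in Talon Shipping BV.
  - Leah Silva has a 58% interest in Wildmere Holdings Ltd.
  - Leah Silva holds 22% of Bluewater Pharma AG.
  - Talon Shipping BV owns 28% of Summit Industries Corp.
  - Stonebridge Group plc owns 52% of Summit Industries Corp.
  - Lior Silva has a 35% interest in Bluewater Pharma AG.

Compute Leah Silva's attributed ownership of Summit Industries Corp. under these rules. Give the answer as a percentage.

By parent–child attribution (R1), Leah Silva is treated as also owning Lior Silva's interest in Bluewater Pharma AG, giving 22% + 35% = 57%.
By parent–child attribution (R1), Leah Silva is treated as also owning Lior Silva's interest in Wildmere Holdings Ltd, giving 58% + 42% = 100%.
Chain via Bluewater Pharma AG → Talon Shipping BV (R2): 57% × 68% × 28% = 10.8528% of Summit Industries Corp.
Chain via Wildmere Holdings Ltd → Stonebridge Group plc (R2): 100% × 69% × 52% = 35.88% of Summit Industries Corp.
Aggregating (R3): 10.8528% + 35.88% = 46.7328%.

46.7328%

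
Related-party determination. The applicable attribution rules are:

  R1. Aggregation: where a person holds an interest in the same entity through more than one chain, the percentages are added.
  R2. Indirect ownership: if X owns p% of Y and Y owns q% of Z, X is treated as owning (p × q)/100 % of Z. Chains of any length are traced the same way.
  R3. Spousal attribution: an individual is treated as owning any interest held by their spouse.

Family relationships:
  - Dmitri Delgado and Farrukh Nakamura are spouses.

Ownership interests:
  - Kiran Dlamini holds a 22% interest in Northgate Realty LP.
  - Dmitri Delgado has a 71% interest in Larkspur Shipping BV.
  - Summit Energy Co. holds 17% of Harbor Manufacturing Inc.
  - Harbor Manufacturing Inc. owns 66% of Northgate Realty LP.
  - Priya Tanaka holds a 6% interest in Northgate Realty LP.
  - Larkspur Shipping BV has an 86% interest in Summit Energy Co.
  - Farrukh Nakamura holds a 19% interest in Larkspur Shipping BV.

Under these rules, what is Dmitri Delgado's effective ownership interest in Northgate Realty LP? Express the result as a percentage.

8.68428%

By spousal attribution (R3), Dmitri Delgado is treated as also owning Farrukh Nakamura's interest in Larkspur Shipping BV, giving 71% + 19% = 90%.
Chain via Larkspur Shipping BV → Summit Energy Co. → Harbor Manufacturing Inc. (R2): 90% × 86% × 17% × 66% = 8.68428% of Northgate Realty LP.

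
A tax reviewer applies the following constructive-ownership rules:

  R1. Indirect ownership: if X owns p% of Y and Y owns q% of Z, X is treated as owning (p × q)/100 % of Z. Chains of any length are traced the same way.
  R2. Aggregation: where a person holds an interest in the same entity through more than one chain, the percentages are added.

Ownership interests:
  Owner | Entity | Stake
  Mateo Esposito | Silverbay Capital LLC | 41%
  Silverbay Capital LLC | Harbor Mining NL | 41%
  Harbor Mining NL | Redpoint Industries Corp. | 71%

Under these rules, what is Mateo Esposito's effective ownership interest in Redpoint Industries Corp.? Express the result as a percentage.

11.9351%

Chain via Silverbay Capital LLC → Harbor Mining NL (R1): 41% × 41% × 71% = 11.9351% of Redpoint Industries Corp.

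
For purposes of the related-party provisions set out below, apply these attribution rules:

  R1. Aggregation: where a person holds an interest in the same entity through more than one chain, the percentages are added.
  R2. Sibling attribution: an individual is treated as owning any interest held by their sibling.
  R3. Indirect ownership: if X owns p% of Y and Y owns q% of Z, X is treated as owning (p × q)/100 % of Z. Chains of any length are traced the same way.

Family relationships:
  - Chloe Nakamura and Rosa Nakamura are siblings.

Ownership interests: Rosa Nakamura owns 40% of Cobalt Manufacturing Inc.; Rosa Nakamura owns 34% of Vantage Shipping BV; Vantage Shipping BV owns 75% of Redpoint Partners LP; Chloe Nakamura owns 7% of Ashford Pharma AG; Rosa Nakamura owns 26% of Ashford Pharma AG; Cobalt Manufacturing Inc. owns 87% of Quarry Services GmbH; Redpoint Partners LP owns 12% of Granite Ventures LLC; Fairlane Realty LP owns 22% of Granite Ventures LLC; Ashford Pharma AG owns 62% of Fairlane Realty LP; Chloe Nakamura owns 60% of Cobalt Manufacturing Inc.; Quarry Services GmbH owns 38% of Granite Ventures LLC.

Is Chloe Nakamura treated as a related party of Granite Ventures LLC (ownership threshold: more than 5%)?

Yes

By sibling attribution (R2), Chloe Nakamura is treated as also owning Rosa Nakamura's interest in Ashford Pharma AG, giving 7% + 26% = 33%.
By sibling attribution (R2), Chloe Nakamura is treated as also owning Rosa Nakamura's interest in Cobalt Manufacturing Inc, giving 60% + 40% = 100%.
By sibling attribution (R2), Chloe Nakamura is treated as owning Rosa Nakamura's 34% interest in Vantage Shipping BV.
Chain via Ashford Pharma AG → Fairlane Realty LP (R3): 33% × 62% × 22% = 4.5012% of Granite Ventures LLC.
Chain via Cobalt Manufacturing Inc. → Quarry Services GmbH (R3): 100% × 87% × 38% = 33.06% of Granite Ventures LLC.
Chain via Vantage Shipping BV → Redpoint Partners LP (R3): 34% × 75% × 12% = 3.06% of Granite Ventures LLC.
Aggregating (R1): 4.5012% + 33.06% + 3.06% = 40.6212%.
40.6212% exceeds the 5% threshold, so Chloe is a related party to Granite Ventures LLC.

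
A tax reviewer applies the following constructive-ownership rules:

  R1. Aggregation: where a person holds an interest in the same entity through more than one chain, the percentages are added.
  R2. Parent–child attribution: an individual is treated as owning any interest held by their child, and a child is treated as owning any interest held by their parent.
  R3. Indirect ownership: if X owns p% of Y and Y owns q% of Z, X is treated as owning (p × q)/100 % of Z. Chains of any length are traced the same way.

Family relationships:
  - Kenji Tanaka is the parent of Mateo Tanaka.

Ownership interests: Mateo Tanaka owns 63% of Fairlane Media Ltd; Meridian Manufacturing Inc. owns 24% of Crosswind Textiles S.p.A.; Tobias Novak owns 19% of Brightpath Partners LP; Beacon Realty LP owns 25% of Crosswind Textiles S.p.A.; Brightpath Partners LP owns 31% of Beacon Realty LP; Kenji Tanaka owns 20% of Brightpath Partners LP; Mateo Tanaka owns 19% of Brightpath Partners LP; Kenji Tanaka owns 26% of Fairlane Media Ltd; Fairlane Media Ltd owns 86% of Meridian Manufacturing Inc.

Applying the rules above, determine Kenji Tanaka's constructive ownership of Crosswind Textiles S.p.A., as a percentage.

21.3921%

By parent–child attribution (R2), Kenji Tanaka is treated as also owning Mateo Tanaka's interest in Fairlane Media Ltd, giving 26% + 63% = 89%.
By parent–child attribution (R2), Kenji Tanaka is treated as also owning Mateo Tanaka's interest in Brightpath Partners LP, giving 20% + 19% = 39%.
Chain via Fairlane Media Ltd → Meridian Manufacturing Inc. (R3): 89% × 86% × 24% = 18.3696% of Crosswind Textiles S.p.A.
Chain via Brightpath Partners LP → Beacon Realty LP (R3): 39% × 31% × 25% = 3.0225% of Crosswind Textiles S.p.A.
Aggregating (R1): 18.3696% + 3.0225% = 21.3921%.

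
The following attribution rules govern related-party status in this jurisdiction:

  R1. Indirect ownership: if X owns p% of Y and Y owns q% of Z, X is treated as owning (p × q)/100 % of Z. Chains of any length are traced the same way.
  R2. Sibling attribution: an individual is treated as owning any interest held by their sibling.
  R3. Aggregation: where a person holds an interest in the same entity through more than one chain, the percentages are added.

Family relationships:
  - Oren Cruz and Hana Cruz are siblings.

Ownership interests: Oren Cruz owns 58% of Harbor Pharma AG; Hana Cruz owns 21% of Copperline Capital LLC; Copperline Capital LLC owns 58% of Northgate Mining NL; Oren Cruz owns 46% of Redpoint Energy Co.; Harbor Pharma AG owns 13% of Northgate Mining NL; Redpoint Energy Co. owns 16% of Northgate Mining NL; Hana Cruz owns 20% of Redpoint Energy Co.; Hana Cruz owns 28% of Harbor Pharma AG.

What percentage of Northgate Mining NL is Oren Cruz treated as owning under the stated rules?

33.92%

By sibling attribution (R2), Oren Cruz is treated as also owning Hana Cruz's interest in Harbor Pharma AG, giving 58% + 28% = 86%.
By sibling attribution (R2), Oren Cruz is treated as also owning Hana Cruz's interest in Redpoint Energy Co, giving 46% + 20% = 66%.
By sibling attribution (R2), Oren Cruz is treated as owning Hana Cruz's 21% interest in Copperline Capital LLC.
Chain via Harbor Pharma AG (R1): 86% × 13% = 11.18% of Northgate Mining NL.
Chain via Redpoint Energy Co. (R1): 66% × 16% = 10.56% of Northgate Mining NL.
Chain via Copperline Capital LLC (R1): 21% × 58% = 12.18% of Northgate Mining NL.
Aggregating (R3): 11.18% + 10.56% + 12.18% = 33.92%.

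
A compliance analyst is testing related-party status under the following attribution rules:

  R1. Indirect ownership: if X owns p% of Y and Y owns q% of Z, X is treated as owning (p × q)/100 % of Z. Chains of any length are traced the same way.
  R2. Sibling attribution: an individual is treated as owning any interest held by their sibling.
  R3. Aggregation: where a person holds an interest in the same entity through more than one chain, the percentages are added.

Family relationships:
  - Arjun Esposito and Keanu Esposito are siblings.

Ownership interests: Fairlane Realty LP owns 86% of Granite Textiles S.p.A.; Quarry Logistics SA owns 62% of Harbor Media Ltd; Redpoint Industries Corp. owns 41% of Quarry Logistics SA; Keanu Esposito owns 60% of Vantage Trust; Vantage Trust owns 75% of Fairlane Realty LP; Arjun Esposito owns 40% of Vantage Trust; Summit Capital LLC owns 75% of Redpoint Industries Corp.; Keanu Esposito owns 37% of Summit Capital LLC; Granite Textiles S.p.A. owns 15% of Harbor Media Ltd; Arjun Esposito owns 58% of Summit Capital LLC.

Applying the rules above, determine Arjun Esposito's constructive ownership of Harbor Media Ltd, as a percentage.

By sibling attribution (R2), Arjun Esposito is treated as also owning Keanu Esposito's interest in Vantage Trust, giving 40% + 60% = 100%.
By sibling attribution (R2), Arjun Esposito is treated as also owning Keanu Esposito's interest in Summit Capital LLC, giving 58% + 37% = 95%.
Chain via Vantage Trust → Fairlane Realty LP → Granite Textiles S.p.A. (R1): 100% × 75% × 86% × 15% = 9.675% of Harbor Media Ltd.
Chain via Summit Capital LLC → Redpoint Industries Corp. → Quarry Logistics SA (R1): 95% × 75% × 41% × 62% = 18.11175% of Harbor Media Ltd.
Aggregating (R3): 9.675% + 18.11175% = 27.78675%.

27.78675%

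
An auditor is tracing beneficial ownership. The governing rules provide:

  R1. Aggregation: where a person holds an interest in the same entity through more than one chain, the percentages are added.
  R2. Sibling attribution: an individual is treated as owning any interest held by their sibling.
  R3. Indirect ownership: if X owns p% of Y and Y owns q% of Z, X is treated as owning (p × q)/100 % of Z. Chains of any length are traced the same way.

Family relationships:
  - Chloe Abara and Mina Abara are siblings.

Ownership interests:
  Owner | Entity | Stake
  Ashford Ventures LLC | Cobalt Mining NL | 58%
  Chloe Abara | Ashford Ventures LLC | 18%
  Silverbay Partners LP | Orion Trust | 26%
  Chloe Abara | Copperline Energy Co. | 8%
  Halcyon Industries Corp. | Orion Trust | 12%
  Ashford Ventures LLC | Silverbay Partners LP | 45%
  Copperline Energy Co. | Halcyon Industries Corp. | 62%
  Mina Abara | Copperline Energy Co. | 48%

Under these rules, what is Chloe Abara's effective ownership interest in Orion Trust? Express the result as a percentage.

By sibling attribution (R2), Chloe Abara is treated as also owning Mina Abara's interest in Copperline Energy Co, giving 8% + 48% = 56%.
Chain via Copperline Energy Co. → Halcyon Industries Corp. (R3): 56% × 62% × 12% = 4.1664% of Orion Trust.
Chain via Ashford Ventures LLC → Silverbay Partners LP (R3): 18% × 45% × 26% = 2.106% of Orion Trust.
Aggregating (R1): 4.1664% + 2.106% = 6.2724%.

6.2724%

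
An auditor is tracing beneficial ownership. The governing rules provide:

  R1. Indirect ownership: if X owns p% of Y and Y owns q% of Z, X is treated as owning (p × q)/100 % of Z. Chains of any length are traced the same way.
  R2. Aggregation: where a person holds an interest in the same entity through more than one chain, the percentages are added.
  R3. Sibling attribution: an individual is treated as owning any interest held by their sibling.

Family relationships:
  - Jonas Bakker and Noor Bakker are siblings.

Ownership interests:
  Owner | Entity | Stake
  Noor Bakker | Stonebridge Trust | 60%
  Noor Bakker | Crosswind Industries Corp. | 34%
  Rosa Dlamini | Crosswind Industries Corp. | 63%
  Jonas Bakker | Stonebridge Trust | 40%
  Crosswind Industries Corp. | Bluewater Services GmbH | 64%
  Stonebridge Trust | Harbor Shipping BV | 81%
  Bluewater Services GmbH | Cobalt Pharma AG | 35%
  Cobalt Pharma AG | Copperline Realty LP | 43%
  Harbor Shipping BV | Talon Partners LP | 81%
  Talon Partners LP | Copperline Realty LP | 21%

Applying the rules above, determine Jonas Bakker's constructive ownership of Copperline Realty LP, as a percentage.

By sibling attribution (R3), Jonas Bakker is treated as also owning Noor Bakker's interest in Stonebridge Trust, giving 40% + 60% = 100%.
By sibling attribution (R3), Jonas Bakker is treated as owning Noor Bakker's 34% interest in Crosswind Industries Corp.
Chain via Stonebridge Trust → Harbor Shipping BV → Talon Partners LP (R1): 100% × 81% × 81% × 21% = 13.7781% of Copperline Realty LP.
Chain via Crosswind Industries Corp. → Bluewater Services GmbH → Cobalt Pharma AG (R1): 34% × 64% × 35% × 43% = 3.27488% of Copperline Realty LP.
Aggregating (R2): 13.7781% + 3.27488% = 17.05298%.

17.05298%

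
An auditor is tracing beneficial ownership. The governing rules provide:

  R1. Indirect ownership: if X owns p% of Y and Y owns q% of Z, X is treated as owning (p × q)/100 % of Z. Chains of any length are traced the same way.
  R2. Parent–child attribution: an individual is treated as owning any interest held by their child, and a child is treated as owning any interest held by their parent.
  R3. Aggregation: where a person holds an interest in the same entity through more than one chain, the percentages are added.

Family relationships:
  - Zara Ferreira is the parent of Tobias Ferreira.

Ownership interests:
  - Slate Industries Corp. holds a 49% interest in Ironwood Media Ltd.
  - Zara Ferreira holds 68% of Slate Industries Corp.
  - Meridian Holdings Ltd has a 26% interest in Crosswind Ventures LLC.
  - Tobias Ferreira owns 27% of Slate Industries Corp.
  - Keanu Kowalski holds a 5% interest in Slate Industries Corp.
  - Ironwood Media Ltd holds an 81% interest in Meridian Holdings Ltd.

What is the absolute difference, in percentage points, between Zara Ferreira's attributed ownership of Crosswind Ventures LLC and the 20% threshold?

10.19657

By parent–child attribution (R2), Zara Ferreira is treated as also owning Tobias Ferreira's interest in Slate Industries Corp, giving 68% + 27% = 95%.
Chain via Slate Industries Corp. → Ironwood Media Ltd → Meridian Holdings Ltd (R1): 95% × 49% × 81% × 26% = 9.80343% of Crosswind Ventures LLC.
9.80343% falls short of the 20% threshold by 10.19657 percentage points.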